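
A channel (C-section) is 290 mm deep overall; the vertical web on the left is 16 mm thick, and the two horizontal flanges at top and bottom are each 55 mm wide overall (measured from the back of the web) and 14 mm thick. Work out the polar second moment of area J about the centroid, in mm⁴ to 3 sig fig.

Treat the section as a set of non-overlapping primitives; coordinates are from the bounding-box lower-left.
Web: 16 × 290, A = 4 640 mm², y = 145 mm, Ī = 32 518 667 mm⁴.
Top flange (beyond web): 39 × 14, A = 546 mm², y = 283 mm, Ī = 8 918 mm⁴.
Bottom flange (beyond web): 39 × 14, A = 546 mm², y = 7 mm, Ī = 8 918 mm⁴.
By symmetry the centroid is at mid-height, ȳ = 145 mm.
Transfer each piece to the centroidal x-axis using Ī + A·d² with d = y − 145:
  web: d = 0 mm → contributes +32 518 667 mm⁴
  top flange (beyond web): d = 138 mm → contributes +10 406 942 mm⁴
  bottom flange (beyond web): d = -138 mm → contributes +10 406 942 mm⁴
Total I = 53 332 551 mm⁴.
For the y-axis: x̄ = 13.239 mm.
Repeating about the centroidal y-axis gives I_y = 905 895 mm⁴.
Polar second moment: J = I_x + I_y = 54 238 446 mm⁴.

J ≈ 5.42 × 10⁷ mm⁴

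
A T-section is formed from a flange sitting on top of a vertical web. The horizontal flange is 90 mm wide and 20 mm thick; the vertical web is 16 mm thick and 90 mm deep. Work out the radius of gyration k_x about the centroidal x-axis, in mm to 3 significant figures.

Decompose the section into non-overlapping parts with the origin at the bottom-left of its bounding rectangle.
Flange: 90 × 20, A = 1 800 mm², y = 100 mm, Ī = 60 000 mm⁴.
Web: 16 × 90, A = 1 440 mm², y = 45 mm, Ī = 972 000 mm⁴.
Centroid: ȳ = ΣA·y / ΣA = 75.556 mm.
Transfer each piece to the centroidal x-axis using Ī + A·d² with d = y − 75.556:
  flange: d = 24.444 mm → contributes +1 135 556 mm⁴
  web: d = -30.556 mm → contributes +2 316 444 mm⁴
Total I = 3 452 000 mm⁴.
Radius of gyration: k = √(I/A) = √(3 452 000 / 3 240) = 32.641 mm.

k_x ≈ 32.6 mm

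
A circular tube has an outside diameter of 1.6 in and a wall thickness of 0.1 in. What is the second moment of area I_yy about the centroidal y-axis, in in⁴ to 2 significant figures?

I_yy ≈ 0.13 in⁴

Decompose the section into non-overlapping parts with the origin at the bottom-left of its bounding rectangle.
Outer circle: ⌀1.6, A = 2.011 in², x = 0.8 in, Ī = 0.3217 in⁴.
Bore (subtracted): ⌀1.4, A = 1.539 in², x = 0.8 in, Ī = 0.1886 in⁴.
By symmetry the centroid is at mid-width, x̄ = 0.8 in.
All pieces are centred on the centroidal y-axis, so I = ΣĪ (holes subtracted) = 0.1331 in⁴.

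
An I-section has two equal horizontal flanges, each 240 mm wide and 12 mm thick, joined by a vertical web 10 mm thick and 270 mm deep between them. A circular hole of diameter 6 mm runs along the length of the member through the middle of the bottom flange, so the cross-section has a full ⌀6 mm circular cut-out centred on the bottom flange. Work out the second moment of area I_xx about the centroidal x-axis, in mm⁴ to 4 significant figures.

I_xx ≈ 1.304 × 10⁸ mm⁴

Split into non-overlapping primitives; take the origin at the lower-left of the bounding box.
Bottom flange: 240 × 12, A = 2 880 mm², y = 6 mm, Ī = 34 560 mm⁴.
Web: 10 × 270, A = 2 700 mm², y = 147 mm, Ī = 16 402 500 mm⁴.
Top flange: 240 × 12, A = 2 880 mm², y = 288 mm, Ī = 34 560 mm⁴.
Hole (subtracted): ⌀6, A = 28.2743 mm², y = 6 mm, Ī = 63.6173 mm⁴.
Centroid: ȳ = ΣA·y / ΣA = 147.473 mm.
Transfer each piece to the centroidal x-axis using Ī + A·d² with d = y − 147.473:
  bottom flange: d = -141.473 mm → contributes +57 676 489 mm⁴
  web: d = -0.472819 mm → contributes +16 403 104 mm⁴
  top flange: d = 140.527 mm → contributes +56 908 479 mm⁴
  hole: d = -141.473 mm → contributes −565 962 mm⁴
Total I = 130 422 109 mm⁴.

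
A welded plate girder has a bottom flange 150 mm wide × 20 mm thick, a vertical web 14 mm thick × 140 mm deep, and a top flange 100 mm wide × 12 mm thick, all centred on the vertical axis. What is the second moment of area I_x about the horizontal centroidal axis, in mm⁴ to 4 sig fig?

Break the section into simple shapes (no overlaps), measuring from the bottom-left corner of the bounding box.
Bottom plate: 150 × 20, A = 3 000 mm², y = 10 mm, Ī = 100 000 mm⁴.
Web plate: 14 × 140, A = 1 960 mm², y = 90 mm, Ī = 3 201 333 mm⁴.
Top plate: 100 × 12, A = 1 200 mm², y = 166 mm, Ī = 14 400 mm⁴.
Centroid: ȳ = ΣA·y / ΣA = 65.8442 mm.
Transfer each piece to the horizontal centroidal axis using Ī + A·d² with d = y − 65.8442:
  bottom plate: d = -55.8442 mm → contributes +9 455 709 mm⁴
  web plate: d = 24.1558 mm → contributes +4 345 003 mm⁴
  top plate: d = 100.156 mm → contributes +12 051 832 mm⁴
Total I = 25 852 544 mm⁴.

I_x ≈ 2.585 × 10⁷ mm⁴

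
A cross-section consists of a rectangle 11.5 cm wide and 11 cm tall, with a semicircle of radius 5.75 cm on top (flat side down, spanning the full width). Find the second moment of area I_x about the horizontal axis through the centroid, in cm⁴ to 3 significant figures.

Decompose the section into non-overlapping parts with the origin at the bottom-left of its bounding rectangle.
Rectangular body: 11.5 × 11, A = 126.5 cm², y = 5.5 cm, Ī = 1275.5 cm⁴.
Semicircular cap: semicircle r = 5.75, A = 51.934 cm², y = 13.44 cm, Ī = 119.98 cm⁴.
Centroid: ȳ = ΣA·y / ΣA = 7.8111 cm.
Transfer each piece to the horizontal axis through the centroid using Ī + A·d² with d = y − 7.8111:
  rectangular body: d = -2.3111 cm → contributes +1951.2 cm⁴
  semicircular cap: d = 5.6293 cm → contributes +1765.7 cm⁴
Total I = 3716.9 cm⁴.

I_x ≈ 3720 cm⁴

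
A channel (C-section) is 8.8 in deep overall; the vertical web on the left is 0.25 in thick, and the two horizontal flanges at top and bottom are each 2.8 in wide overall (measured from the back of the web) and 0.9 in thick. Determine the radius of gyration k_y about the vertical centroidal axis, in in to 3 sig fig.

k_y ≈ 0.893 in

Break the section into simple shapes (no overlaps), measuring from the bottom-left corner of the bounding box.
Web: 0.25 × 8.8, A = 2.2 in², x = 0.125 in, Ī = 0.011458 in⁴.
Top flange (beyond web): 2.55 × 0.9, A = 2.295 in², x = 1.525 in, Ī = 1.2436 in⁴.
Bottom flange (beyond web): 2.55 × 0.9, A = 2.295 in², x = 1.525 in, Ī = 1.2436 in⁴.
Centroid: x̄ = ΣA·x / ΣA = 1.0714 in.
Transfer each piece to the vertical centroidal axis using Ī + A·d² with d = x − 1.0714:
  web: d = -0.94639 in → contributes +1.9819 in⁴
  top flange (beyond web): d = 0.45361 in → contributes +1.7158 in⁴
  bottom flange (beyond web): d = 0.45361 in → contributes +1.7158 in⁴
Total I = 5.4136 in⁴.
Radius of gyration: k = √(I/A) = √(5.4136 / 6.79) = 0.89291 in.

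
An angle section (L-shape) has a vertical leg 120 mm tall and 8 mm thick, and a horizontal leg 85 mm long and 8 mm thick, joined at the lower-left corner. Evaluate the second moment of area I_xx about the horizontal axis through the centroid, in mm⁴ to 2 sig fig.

I_xx ≈ 2.3 × 10⁶ mm⁴

Decompose the section into non-overlapping parts with the origin at the bottom-left of its bounding rectangle.
Vertical leg: 8 × 120, A = 960 mm², y = 60 mm, Ī = 1 152 000 mm⁴.
Horizontal leg (remainder): 77 × 8, A = 616 mm², y = 4 mm, Ī = 3 285 mm⁴.
Centroid: ȳ = ΣA·y / ΣA = 38.11 mm.
Transfer each piece to the horizontal axis through the centroid using Ī + A·d² with d = y − 38.11:
  vertical leg: d = 21.89 mm → contributes +1 611 935 mm⁴
  horizontal leg (remainder): d = -34.11 mm → contributes +720 067 mm⁴
Total I = 2 332 002 mm⁴.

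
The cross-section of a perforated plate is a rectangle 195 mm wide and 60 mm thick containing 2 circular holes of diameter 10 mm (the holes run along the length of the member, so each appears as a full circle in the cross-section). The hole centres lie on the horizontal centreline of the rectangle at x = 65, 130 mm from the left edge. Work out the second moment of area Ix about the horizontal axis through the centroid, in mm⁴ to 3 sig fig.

Ix ≈ 3.51 × 10⁶ mm⁴

Break the section into simple shapes (no overlaps), measuring from the bottom-left corner of the bounding box.
Plate: 195 × 60, A = 11 700 mm², y = 30 mm, Ī = 3 510 000 mm⁴.
Hole 1 (subtracted): ⌀10, A = 78.54 mm², y = 30 mm, Ī = 490.87 mm⁴.
Hole 2 (subtracted): ⌀10, A = 78.54 mm², y = 30 mm, Ī = 490.87 mm⁴.
By symmetry the centroid is at mid-height, ȳ = 30 mm.
All pieces are centred on the horizontal axis through the centroid, so I = ΣĪ (holes subtracted) = 3 509 018 mm⁴.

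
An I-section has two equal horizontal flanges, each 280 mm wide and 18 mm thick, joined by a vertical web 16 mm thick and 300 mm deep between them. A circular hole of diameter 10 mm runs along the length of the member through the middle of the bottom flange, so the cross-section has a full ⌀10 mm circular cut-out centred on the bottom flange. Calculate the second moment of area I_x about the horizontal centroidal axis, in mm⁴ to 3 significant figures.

I_x ≈ 2.89 × 10⁸ mm⁴

Break the section into simple shapes (no overlaps), measuring from the bottom-left corner of the bounding box.
Bottom flange: 280 × 18, A = 5 040 mm², y = 9 mm, Ī = 136 080 mm⁴.
Web: 16 × 300, A = 4 800 mm², y = 168 mm, Ī = 36 000 000 mm⁴.
Top flange: 280 × 18, A = 5 040 mm², y = 327 mm, Ī = 136 080 mm⁴.
Hole (subtracted): ⌀10, A = 78.54 mm², y = 9 mm, Ī = 490.87 mm⁴.
Centroid: ȳ = ΣA·y / ΣA = 168.84 mm.
Transfer each piece to the horizontal centroidal axis using Ī + A·d² with d = y − 168.84:
  bottom flange: d = -159.84 mm → contributes +128 908 105 mm⁴
  web: d = -0.84369 mm → contributes +36 003 417 mm⁴
  top flange: d = 158.16 mm → contributes +126 203 710 mm⁴
  hole: d = -159.84 mm → contributes −2 007 184 mm⁴
Total I = 289 108 048 mm⁴.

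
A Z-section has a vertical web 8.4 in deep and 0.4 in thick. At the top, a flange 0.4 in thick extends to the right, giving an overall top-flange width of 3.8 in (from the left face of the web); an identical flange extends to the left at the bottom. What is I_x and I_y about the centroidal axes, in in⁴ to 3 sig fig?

Decompose the section into non-overlapping parts with the origin at the bottom-left of its bounding rectangle.
Web: 0.4 × 8.4, A = 3.36 in², y = 4.2 in, Ī = 19.757 in⁴.
Top flange (beyond web): 3.4 × 0.4, A = 1.36 in², y = 8.2 in, Ī = 0.018133 in⁴.
Bottom flange (beyond web): 3.4 × 0.4, A = 1.36 in², y = 0.2 in, Ī = 0.018133 in⁴.
Centroid: ȳ = ΣA·y / ΣA = 4.2 in.
Transfer each piece to the centroidal x-axis using Ī + A·d² with d = y − 4.2:
  web: d = 0 in → contributes +19.757 in⁴
  top flange (beyond web): d = 4 in → contributes +21.778 in⁴
  bottom flange (beyond web): d = -4 in → contributes +21.778 in⁴
Total I = 63.313 in⁴.
For the y-axis: x̄ = 3.6 in.
Repeating about the centroidal y-axis gives I_y = 12.484 in⁴.

I_x ≈ 63.3 in⁴, I_y ≈ 12.5 in⁴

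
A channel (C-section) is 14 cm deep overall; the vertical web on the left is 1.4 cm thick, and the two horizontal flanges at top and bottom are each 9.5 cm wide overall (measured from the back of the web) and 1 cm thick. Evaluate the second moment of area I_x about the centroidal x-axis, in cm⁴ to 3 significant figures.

Split into non-overlapping primitives; take the origin at the lower-left of the bounding box.
Web: 1.4 × 14, A = 19.6 cm², y = 7 cm, Ī = 320.13 cm⁴.
Top flange (beyond web): 8.1 × 1, A = 8.1 cm², y = 13.5 cm, Ī = 0.675 cm⁴.
Bottom flange (beyond web): 8.1 × 1, A = 8.1 cm², y = 0.5 cm, Ī = 0.675 cm⁴.
By symmetry the centroid is at mid-height, ȳ = 7 cm.
Transfer each piece to the centroidal x-axis using Ī + A·d² with d = y − 7:
  web: d = 0 cm → contributes +320.13 cm⁴
  top flange (beyond web): d = 6.5 cm → contributes +342.9 cm⁴
  bottom flange (beyond web): d = -6.5 cm → contributes +342.9 cm⁴
Total I = 1005.9 cm⁴.

I_x ≈ 1010 cm⁴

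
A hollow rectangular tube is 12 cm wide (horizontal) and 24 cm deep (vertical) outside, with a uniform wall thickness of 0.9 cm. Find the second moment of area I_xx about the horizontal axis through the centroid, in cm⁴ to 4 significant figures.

Split into non-overlapping primitives; take the origin at the lower-left of the bounding box.
Outer rectangle: 12 × 24, A = 288 cm², y = 12 cm, Ī = 13 824 cm⁴.
Inner void (subtracted): 10.2 × 22.2, A = 226.44 cm², y = 12 cm, Ī = 9299.89 cm⁴.
By symmetry the centroid is at mid-height, ȳ = 12 cm.
All pieces are centred on the horizontal axis through the centroid, so I = ΣĪ (holes subtracted) = 4524.11 cm⁴.

I_xx ≈ 4524 cm⁴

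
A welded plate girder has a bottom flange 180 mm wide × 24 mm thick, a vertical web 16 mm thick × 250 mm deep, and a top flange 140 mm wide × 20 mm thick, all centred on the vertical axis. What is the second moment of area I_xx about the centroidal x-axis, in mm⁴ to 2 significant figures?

I_xx ≈ 1.5 × 10⁸ mm⁴

Decompose the section into non-overlapping parts with the origin at the bottom-left of its bounding rectangle.
Bottom plate: 180 × 24, A = 4 320 mm², y = 12 mm, Ī = 207 360 mm⁴.
Web plate: 16 × 250, A = 4 000 mm², y = 149 mm, Ī = 20 833 333 mm⁴.
Top plate: 140 × 20, A = 2 800 mm², y = 284 mm, Ī = 93 333 mm⁴.
Centroid: ȳ = ΣA·y / ΣA = 129.8 mm.
Transfer each piece to the centroidal x-axis using Ī + A·d² with d = y − 129.8:
  bottom plate: d = -117.8 mm → contributes +60 124 559 mm⁴
  web plate: d = 19.23 mm → contributes +22 312 538 mm⁴
  top plate: d = 154.2 mm → contributes +66 696 820 mm⁴
Total I = 149 133 917 mm⁴.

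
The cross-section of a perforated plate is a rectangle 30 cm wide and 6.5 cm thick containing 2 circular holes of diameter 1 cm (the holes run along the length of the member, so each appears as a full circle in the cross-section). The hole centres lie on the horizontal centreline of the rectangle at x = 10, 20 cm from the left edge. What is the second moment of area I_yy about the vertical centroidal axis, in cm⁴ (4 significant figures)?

I_yy ≈ 1.459 × 10⁴ cm⁴

Decompose the section into non-overlapping parts with the origin at the bottom-left of its bounding rectangle.
Plate: 30 × 6.5, A = 195 cm², x = 15 cm, Ī = 14 625 cm⁴.
Hole 1 (subtracted): ⌀1, A = 0.785398 cm², x = 10 cm, Ī = 0.0490874 cm⁴.
Hole 2 (subtracted): ⌀1, A = 0.785398 cm², x = 20 cm, Ī = 0.0490874 cm⁴.
By symmetry the centroid is at mid-width, x̄ = 15 cm.
Transfer each piece to the vertical centroidal axis using Ī + A·d² with d = x − 15:
  plate: d = 0 cm → contributes +14 625 cm⁴
  hole 1: d = -5 cm → contributes −19.684 cm⁴
  hole 2: d = 5 cm → contributes −19.684 cm⁴
Total I = 14585.6 cm⁴.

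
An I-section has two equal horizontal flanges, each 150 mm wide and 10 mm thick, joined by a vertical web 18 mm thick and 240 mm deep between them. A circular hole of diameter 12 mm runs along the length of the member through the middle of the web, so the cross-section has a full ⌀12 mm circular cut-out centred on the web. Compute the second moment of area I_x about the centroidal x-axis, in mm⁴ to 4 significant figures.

Break the section into simple shapes (no overlaps), measuring from the bottom-left corner of the bounding box.
Bottom flange: 150 × 10, A = 1 500 mm², y = 5 mm, Ī = 12 500 mm⁴.
Web: 18 × 240, A = 4 320 mm², y = 130 mm, Ī = 20 736 000 mm⁴.
Top flange: 150 × 10, A = 1 500 mm², y = 255 mm, Ī = 12 500 mm⁴.
Hole (subtracted): ⌀12, A = 113.097 mm², y = 130 mm, Ī = 1017.88 mm⁴.
By symmetry the centroid is at mid-height, ȳ = 130 mm.
Transfer each piece to the centroidal x-axis using Ī + A·d² with d = y − 130:
  bottom flange: d = -125 mm → contributes +23 450 000 mm⁴
  web: d = 0 mm → contributes +20 736 000 mm⁴
  top flange: d = 125 mm → contributes +23 450 000 mm⁴
  hole: d = 0 mm → contributes −1017.88 mm⁴
Total I = 67 634 982 mm⁴.

I_x ≈ 6.763 × 10⁷ mm⁴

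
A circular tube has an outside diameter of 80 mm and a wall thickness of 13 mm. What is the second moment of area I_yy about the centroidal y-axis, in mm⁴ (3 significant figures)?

Split into non-overlapping primitives; take the origin at the lower-left of the bounding box.
Outer circle: ⌀80, A = 5026.5 mm², x = 40 mm, Ī = 2 010 619 mm⁴.
Bore (subtracted): ⌀54, A = 2290.2 mm², x = 40 mm, Ī = 417 393 mm⁴.
By symmetry the centroid is at mid-width, x̄ = 40 mm.
All pieces are centred on the centroidal y-axis, so I = ΣĪ (holes subtracted) = 1 593 227 mm⁴.

I_yy ≈ 1.59 × 10⁶ mm⁴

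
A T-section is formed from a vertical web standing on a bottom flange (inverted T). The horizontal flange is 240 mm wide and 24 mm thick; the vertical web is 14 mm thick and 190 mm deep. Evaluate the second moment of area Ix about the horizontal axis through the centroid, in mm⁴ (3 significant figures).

Break the section into simple shapes (no overlaps), measuring from the bottom-left corner of the bounding box.
Flange: 240 × 24, A = 5 760 mm², y = 12 mm, Ī = 276 480 mm⁴.
Web: 14 × 190, A = 2 660 mm², y = 119 mm, Ī = 8 002 167 mm⁴.
Centroid: ȳ = ΣA·y / ΣA = 45.803 mm.
Transfer each piece to the horizontal axis through the centroid using Ī + A·d² with d = y − 45.803:
  flange: d = -33.803 mm → contributes +6 858 044 mm⁴
  web: d = 73.197 mm → contributes +22 253 975 mm⁴
Total I = 29 112 019 mm⁴.

Ix ≈ 2.91 × 10⁷ mm⁴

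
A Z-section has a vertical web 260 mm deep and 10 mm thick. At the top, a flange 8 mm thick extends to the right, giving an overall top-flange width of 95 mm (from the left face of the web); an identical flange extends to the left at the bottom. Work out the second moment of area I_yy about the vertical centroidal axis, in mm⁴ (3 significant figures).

Treat the section as a set of non-overlapping primitives; coordinates are from the bounding-box lower-left.
Web: 10 × 260, A = 2 600 mm², x = 90 mm, Ī = 21 667 mm⁴.
Top flange (beyond web): 85 × 8, A = 680 mm², x = 137.5 mm, Ī = 409 417 mm⁴.
Bottom flange (beyond web): 85 × 8, A = 680 mm², x = 42.5 mm, Ī = 409 417 mm⁴.
Centroid: x̄ = ΣA·x / ΣA = 90 mm.
Transfer each piece to the vertical centroidal axis using Ī + A·d² with d = x − 90:
  web: d = 0 mm → contributes +21 667 mm⁴
  top flange (beyond web): d = 47.5 mm → contributes +1 943 667 mm⁴
  bottom flange (beyond web): d = -47.5 mm → contributes +1 943 667 mm⁴
Total I = 3 909 000 mm⁴.

I_yy ≈ 3.91 × 10⁶ mm⁴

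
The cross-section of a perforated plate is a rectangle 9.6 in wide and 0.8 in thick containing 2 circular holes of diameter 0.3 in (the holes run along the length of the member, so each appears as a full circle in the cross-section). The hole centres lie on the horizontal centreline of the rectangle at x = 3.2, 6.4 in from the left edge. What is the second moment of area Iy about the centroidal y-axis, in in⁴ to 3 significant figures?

Break the section into simple shapes (no overlaps), measuring from the bottom-left corner of the bounding box.
Plate: 9.6 × 0.8, A = 7.68 in², x = 4.8 in, Ī = 58.982 in⁴.
Hole 1 (subtracted): ⌀0.3, A = 0.070686 in², x = 3.2 in, Ī = 0.00039761 in⁴.
Hole 2 (subtracted): ⌀0.3, A = 0.070686 in², x = 6.4 in, Ī = 0.00039761 in⁴.
By symmetry the centroid is at mid-width, x̄ = 4.8 in.
Transfer each piece to the centroidal y-axis using Ī + A·d² with d = x − 4.8:
  plate: d = 0 in → contributes +58.982 in⁴
  hole 1: d = -1.6 in → contributes −0.18135 in⁴
  hole 2: d = 1.6 in → contributes −0.18135 in⁴
Total I = 58.62 in⁴.

Iy ≈ 58.6 in⁴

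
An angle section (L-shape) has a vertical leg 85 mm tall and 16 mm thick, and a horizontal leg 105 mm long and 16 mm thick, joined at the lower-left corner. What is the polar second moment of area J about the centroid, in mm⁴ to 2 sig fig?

J ≈ 4.6 × 10⁶ mm⁴

Decompose the section into non-overlapping parts with the origin at the bottom-left of its bounding rectangle.
Vertical leg: 16 × 85, A = 1 360 mm², y = 42.5 mm, Ī = 818 833 mm⁴.
Horizontal leg (remainder): 89 × 16, A = 1 424 mm², y = 8 mm, Ī = 30 379 mm⁴.
Centroid: ȳ = ΣA·y / ΣA = 24.85 mm.
Transfer each piece to the centroidal x-axis using Ī + A·d² with d = y − 24.85:
  vertical leg: d = 17.65 mm → contributes +1 242 338 mm⁴
  horizontal leg (remainder): d = -16.85 mm → contributes +434 850 mm⁴
Total I = 1 677 188 mm⁴.
For the y-axis: x̄ = 34.85 mm.
Repeating about the centroidal y-axis gives I_y = 2 886 308 mm⁴.
Polar second moment: J = I_x + I_y = 4 563 496 mm⁴.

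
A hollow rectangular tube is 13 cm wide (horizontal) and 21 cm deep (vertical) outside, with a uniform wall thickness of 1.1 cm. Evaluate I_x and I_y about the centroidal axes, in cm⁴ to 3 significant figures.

Decompose the section into non-overlapping parts with the origin at the bottom-left of its bounding rectangle.
Outer rectangle: 13 × 21, A = 273 cm², y = 10.5 cm, Ī = 10 033 cm⁴.
Inner void (subtracted): 10.8 × 18.8, A = 203.04 cm², y = 10.5 cm, Ī = 5980.2 cm⁴.
By symmetry the centroid is at mid-height, ȳ = 10.5 cm.
All pieces are centred on the centroidal x-axis, so I = ΣĪ (holes subtracted) = 4052.5 cm⁴.
Repeating about the centroidal y-axis gives I_y = 1871.2 cm⁴.

I_x ≈ 4050 cm⁴, I_y ≈ 1870 cm⁴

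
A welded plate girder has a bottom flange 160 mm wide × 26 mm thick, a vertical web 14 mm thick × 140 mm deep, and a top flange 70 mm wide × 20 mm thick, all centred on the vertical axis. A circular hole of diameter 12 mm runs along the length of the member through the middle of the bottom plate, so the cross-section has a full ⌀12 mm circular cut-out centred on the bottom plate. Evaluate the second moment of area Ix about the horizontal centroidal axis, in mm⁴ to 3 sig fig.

Treat the section as a set of non-overlapping primitives; coordinates are from the bounding-box lower-left.
Bottom plate: 160 × 26, A = 4 160 mm², y = 13 mm, Ī = 234 347 mm⁴.
Web plate: 14 × 140, A = 1 960 mm², y = 96 mm, Ī = 3 201 333 mm⁴.
Top plate: 70 × 20, A = 1 400 mm², y = 176 mm, Ī = 46 667 mm⁴.
Hole (subtracted): ⌀12, A = 113.1 mm², y = 13 mm, Ī = 1017.9 mm⁴.
Centroid: ȳ = ΣA·y / ΣA = 65.772 mm.
Transfer each piece to the horizontal centroidal axis using Ī + A·d² with d = y − 65.772:
  bottom plate: d = -52.772 mm → contributes +11 819 638 mm⁴
  web plate: d = 30.228 mm → contributes +4 992 201 mm⁴
  top plate: d = 110.23 mm → contributes +17 056 841 mm⁴
  hole: d = -52.772 mm → contributes −315 986 mm⁴
Total I = 33 552 695 mm⁴.

Ix ≈ 3.36 × 10⁷ mm⁴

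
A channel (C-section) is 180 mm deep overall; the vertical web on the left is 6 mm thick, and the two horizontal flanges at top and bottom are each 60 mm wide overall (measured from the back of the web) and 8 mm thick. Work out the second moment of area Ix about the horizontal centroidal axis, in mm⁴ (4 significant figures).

Treat the section as a set of non-overlapping primitives; coordinates are from the bounding-box lower-left.
Web: 6 × 180, A = 1 080 mm², y = 90 mm, Ī = 2 916 000 mm⁴.
Top flange (beyond web): 54 × 8, A = 432 mm², y = 176 mm, Ī = 2 304 mm⁴.
Bottom flange (beyond web): 54 × 8, A = 432 mm², y = 4 mm, Ī = 2 304 mm⁴.
By symmetry the centroid is at mid-height, ȳ = 90 mm.
Transfer each piece to the horizontal centroidal axis using Ī + A·d² with d = y − 90:
  web: d = 0 mm → contributes +2 916 000 mm⁴
  top flange (beyond web): d = 86 mm → contributes +3 197 376 mm⁴
  bottom flange (beyond web): d = -86 mm → contributes +3 197 376 mm⁴
Total I = 9 310 752 mm⁴.

Ix ≈ 9.311 × 10⁶ mm⁴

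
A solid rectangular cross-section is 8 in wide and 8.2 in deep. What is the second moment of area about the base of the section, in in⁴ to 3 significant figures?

The section: 8 × 8.2, A = 65.6 in², y = 4.1 in, Ī = 367.58 in⁴.
Transfer it to the base of the section using Ī + A·d² with d = y − 0:
  the section: d = 4.1 in → contributes +1470.3 in⁴
Total I = 1470.3 in⁴.

I_base ≈ 1470 in⁴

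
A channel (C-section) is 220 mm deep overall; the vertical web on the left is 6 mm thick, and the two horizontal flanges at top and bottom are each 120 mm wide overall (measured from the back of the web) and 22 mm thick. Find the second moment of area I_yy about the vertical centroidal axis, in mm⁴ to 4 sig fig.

Break the section into simple shapes (no overlaps), measuring from the bottom-left corner of the bounding box.
Web: 6 × 220, A = 1 320 mm², x = 3 mm, Ī = 3 960 mm⁴.
Top flange (beyond web): 114 × 22, A = 2 508 mm², x = 63 mm, Ī = 2 716 164 mm⁴.
Bottom flange (beyond web): 114 × 22, A = 2 508 mm², x = 63 mm, Ī = 2 716 164 mm⁴.
Centroid: x̄ = ΣA·x / ΣA = 50.5 mm.
Transfer each piece to the vertical centroidal axis using Ī + A·d² with d = x − 50.5:
  web: d = -47.5 mm → contributes +2 982 210 mm⁴
  top flange (beyond web): d = 12.5 mm → contributes +3 108 039 mm⁴
  bottom flange (beyond web): d = 12.5 mm → contributes +3 108 039 mm⁴
Total I = 9 198 288 mm⁴.

I_yy ≈ 9.198 × 10⁶ mm⁴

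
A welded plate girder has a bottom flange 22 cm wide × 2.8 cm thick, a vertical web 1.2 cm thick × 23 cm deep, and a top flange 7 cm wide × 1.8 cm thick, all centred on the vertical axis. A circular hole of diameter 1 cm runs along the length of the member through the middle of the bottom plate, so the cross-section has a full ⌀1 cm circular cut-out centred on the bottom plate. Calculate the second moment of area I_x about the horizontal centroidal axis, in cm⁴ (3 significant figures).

I_x ≈ 9410 cm⁴

Break the section into simple shapes (no overlaps), measuring from the bottom-left corner of the bounding box.
Bottom plate: 22 × 2.8, A = 61.6 cm², y = 1.4 cm, Ī = 40.245 cm⁴.
Web plate: 1.2 × 23, A = 27.6 cm², y = 14.3 cm, Ī = 1216.7 cm⁴.
Top plate: 7 × 1.8, A = 12.6 cm², y = 26.7 cm, Ī = 3.402 cm⁴.
Hole (subtracted): ⌀1, A = 0.7854 cm², y = 1.4 cm, Ī = 0.049087 cm⁴.
Centroid: ȳ = ΣA·y / ΣA = 8.0804 cm.
Transfer each piece to the horizontal centroidal axis using Ī + A·d² with d = y − 8.0804:
  bottom plate: d = -6.6804 cm → contributes +2789.3 cm⁴
  web plate: d = 6.2196 cm → contributes +2284.4 cm⁴
  top plate: d = 18.62 cm → contributes +4371.7 cm⁴
  hole: d = -6.6804 cm → contributes −35.1 cm⁴
Total I = 9410.3 cm⁴.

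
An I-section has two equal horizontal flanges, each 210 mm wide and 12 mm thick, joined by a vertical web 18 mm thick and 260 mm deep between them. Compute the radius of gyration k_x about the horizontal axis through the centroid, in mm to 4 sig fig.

k_x ≈ 110.9 mm

Break the section into simple shapes (no overlaps), measuring from the bottom-left corner of the bounding box.
Bottom flange: 210 × 12, A = 2 520 mm², y = 6 mm, Ī = 30 240 mm⁴.
Web: 18 × 260, A = 4 680 mm², y = 142 mm, Ī = 26 364 000 mm⁴.
Top flange: 210 × 12, A = 2 520 mm², y = 278 mm, Ī = 30 240 mm⁴.
By symmetry the centroid is at mid-height, ȳ = 142 mm.
Transfer each piece to the horizontal axis through the centroid using Ī + A·d² with d = y − 142:
  bottom flange: d = -136 mm → contributes +46 640 160 mm⁴
  web: d = 0 mm → contributes +26 364 000 mm⁴
  top flange: d = 136 mm → contributes +46 640 160 mm⁴
Total I = 119 644 320 mm⁴.
Radius of gyration: k = √(I/A) = √(119 644 320 / 9 720) = 110.946 mm.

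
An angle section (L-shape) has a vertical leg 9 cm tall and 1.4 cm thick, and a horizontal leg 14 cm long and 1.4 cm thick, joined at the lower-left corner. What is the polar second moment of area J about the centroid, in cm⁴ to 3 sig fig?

Split into non-overlapping primitives; take the origin at the lower-left of the bounding box.
Vertical leg: 1.4 × 9, A = 12.6 cm², y = 4.5 cm, Ī = 85.05 cm⁴.
Horizontal leg (remainder): 12.6 × 1.4, A = 17.64 cm², y = 0.7 cm, Ī = 2.8812 cm⁴.
Centroid: ȳ = ΣA·y / ΣA = 2.2833 cm.
Transfer each piece to the centroidal x-axis using Ī + A·d² with d = y − 2.2833:
  vertical leg: d = 2.2167 cm → contributes +146.96 cm⁴
  horizontal leg (remainder): d = -1.5833 cm → contributes +47.104 cm⁴
Total I = 194.07 cm⁴.
For the y-axis: x̄ = 4.7833 cm.
Repeating about the centroidal y-axis gives I_y = 595.59 cm⁴.
Polar second moment: J = I_x + I_y = 789.65 cm⁴.

J ≈ 790 cm⁴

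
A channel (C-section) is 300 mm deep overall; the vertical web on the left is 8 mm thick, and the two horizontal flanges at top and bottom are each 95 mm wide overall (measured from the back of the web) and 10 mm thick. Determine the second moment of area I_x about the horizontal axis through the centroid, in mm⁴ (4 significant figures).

I_x ≈ 5.460 × 10⁷ mm⁴

Break the section into simple shapes (no overlaps), measuring from the bottom-left corner of the bounding box.
Web: 8 × 300, A = 2 400 mm², y = 150 mm, Ī = 18 000 000 mm⁴.
Top flange (beyond web): 87 × 10, A = 870 mm², y = 295 mm, Ī = 7 250 mm⁴.
Bottom flange (beyond web): 87 × 10, A = 870 mm², y = 5 mm, Ī = 7 250 mm⁴.
By symmetry the centroid is at mid-height, ȳ = 150 mm.
Transfer each piece to the horizontal axis through the centroid using Ī + A·d² with d = y − 150:
  web: d = 0 mm → contributes +18 000 000 mm⁴
  top flange (beyond web): d = 145 mm → contributes +18 299 000 mm⁴
  bottom flange (beyond web): d = -145 mm → contributes +18 299 000 mm⁴
Total I = 54 598 000 mm⁴.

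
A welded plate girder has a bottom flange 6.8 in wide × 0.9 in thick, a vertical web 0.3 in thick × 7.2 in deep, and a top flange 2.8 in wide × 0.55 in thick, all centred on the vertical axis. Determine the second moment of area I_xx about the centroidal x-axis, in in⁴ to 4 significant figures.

I_xx ≈ 97.23 in⁴

Decompose the section into non-overlapping parts with the origin at the bottom-left of its bounding rectangle.
Bottom plate: 6.8 × 0.9, A = 6.12 in², y = 0.45 in, Ī = 0.4131 in⁴.
Web plate: 0.3 × 7.2, A = 2.16 in², y = 4.5 in, Ī = 9.3312 in⁴.
Top plate: 2.8 × 0.55, A = 1.54 in², y = 8.375 in, Ī = 0.0388208 in⁴.
Centroid: ȳ = ΣA·y / ΣA = 2.58366 in.
Transfer each piece to the centroidal x-axis using Ī + A·d² with d = y − 2.58366:
  bottom plate: d = -2.13366 in → contributes +28.2743 in⁴
  web plate: d = 1.91634 in → contributes +17.2635 in⁴
  top plate: d = 5.79134 in → contributes +51.6899 in⁴
Total I = 97.2278 in⁴.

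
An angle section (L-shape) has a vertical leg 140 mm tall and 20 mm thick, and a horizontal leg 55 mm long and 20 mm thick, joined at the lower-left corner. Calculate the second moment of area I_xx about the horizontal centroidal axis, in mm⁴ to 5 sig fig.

I_xx ≈ 6.6127 × 10⁶ mm⁴

Break the section into simple shapes (no overlaps), measuring from the bottom-left corner of the bounding box.
Vertical leg: 20 × 140, A = 2 800 mm², y = 70 mm, Ī = 4 573 333 mm⁴.
Horizontal leg (remainder): 35 × 20, A = 700 mm², y = 10 mm, Ī = 23333.33 mm⁴.
Centroid: ȳ = ΣA·y / ΣA = 58 mm.
Transfer each piece to the horizontal centroidal axis using Ī + A·d² with d = y − 58:
  vertical leg: d = 12 mm → contributes +4 976 533 mm⁴
  horizontal leg (remainder): d = -48 mm → contributes +1 636 133 mm⁴
Total I = 6 612 667 mm⁴.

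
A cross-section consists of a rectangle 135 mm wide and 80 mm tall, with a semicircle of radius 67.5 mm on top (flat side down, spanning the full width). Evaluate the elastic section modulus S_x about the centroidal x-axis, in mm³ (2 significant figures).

S_x ≈ 3.5 × 10⁵ mm³

Split into non-overlapping primitives; take the origin at the lower-left of the bounding box.
Rectangular body: 135 × 80, A = 10 800 mm², y = 40 mm, Ī = 5 760 000 mm⁴.
Semicircular cap: semicircle r = 67.5, A = 7 157 mm², y = 108.6 mm, Ī = 2 278 490 mm⁴.
Centroid: ȳ = ΣA·y / ΣA = 67.36 mm.
Transfer each piece to the centroidal x-axis using Ī + A·d² with d = y − 67.36:
  rectangular body: d = -27.36 mm → contributes +13 844 781 mm⁴
  semicircular cap: d = 41.29 mm → contributes +14 478 625 mm⁴
Total I = 28 323 406 mm⁴.
Extreme fibre distance c = 80.14 mm; S = I/c = 353 426 mm³.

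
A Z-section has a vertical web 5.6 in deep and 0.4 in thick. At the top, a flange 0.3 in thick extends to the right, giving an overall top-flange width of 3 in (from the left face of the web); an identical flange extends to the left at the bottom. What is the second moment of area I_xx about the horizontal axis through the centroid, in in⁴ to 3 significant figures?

I_xx ≈ 16.8 in⁴

Break the section into simple shapes (no overlaps), measuring from the bottom-left corner of the bounding box.
Web: 0.4 × 5.6, A = 2.24 in², y = 2.8 in, Ī = 5.8539 in⁴.
Top flange (beyond web): 2.6 × 0.3, A = 0.78 in², y = 5.45 in, Ī = 0.00585 in⁴.
Bottom flange (beyond web): 2.6 × 0.3, A = 0.78 in², y = 0.15 in, Ī = 0.00585 in⁴.
Centroid: ȳ = ΣA·y / ΣA = 2.8 in.
Transfer each piece to the horizontal axis through the centroid using Ī + A·d² with d = y − 2.8:
  web: d = 0 in → contributes +5.8539 in⁴
  top flange (beyond web): d = 2.65 in → contributes +5.4834 in⁴
  bottom flange (beyond web): d = -2.65 in → contributes +5.4834 in⁴
Total I = 16.821 in⁴.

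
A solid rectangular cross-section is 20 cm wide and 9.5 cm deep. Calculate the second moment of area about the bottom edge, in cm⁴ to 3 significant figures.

I_base ≈ 5720 cm⁴

The section: 20 × 9.5, A = 190 cm², y = 4.75 cm, Ī = 1 429 cm⁴.
Transfer it to a horizontal axis along the bottom face using Ī + A·d² with d = y − 0:
  the section: d = 4.75 cm → contributes +5715.8 cm⁴
Total I = 5715.8 cm⁴.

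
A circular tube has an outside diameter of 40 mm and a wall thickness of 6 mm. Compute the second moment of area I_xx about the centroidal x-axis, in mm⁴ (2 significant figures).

I_xx ≈ 9.5 × 10⁴ mm⁴

Break the section into simple shapes (no overlaps), measuring from the bottom-left corner of the bounding box.
Outer circle: ⌀40, A = 1 257 mm², y = 20 mm, Ī = 125 664 mm⁴.
Bore (subtracted): ⌀28, A = 615.8 mm², y = 20 mm, Ī = 30 172 mm⁴.
By symmetry the centroid is at mid-height, ȳ = 20 mm.
All pieces are centred on the centroidal x-axis, so I = ΣĪ (holes subtracted) = 95 492 mm⁴.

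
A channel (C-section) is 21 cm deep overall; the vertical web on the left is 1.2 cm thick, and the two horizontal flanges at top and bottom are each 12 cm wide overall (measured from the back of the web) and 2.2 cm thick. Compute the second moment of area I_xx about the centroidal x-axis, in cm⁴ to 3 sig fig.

I_xx ≈ 5140 cm⁴

Split into non-overlapping primitives; take the origin at the lower-left of the bounding box.
Web: 1.2 × 21, A = 25.2 cm², y = 10.5 cm, Ī = 926.1 cm⁴.
Top flange (beyond web): 10.8 × 2.2, A = 23.76 cm², y = 19.9 cm, Ī = 9.5832 cm⁴.
Bottom flange (beyond web): 10.8 × 2.2, A = 23.76 cm², y = 1.1 cm, Ī = 9.5832 cm⁴.
By symmetry the centroid is at mid-height, ȳ = 10.5 cm.
Transfer each piece to the centroidal x-axis using Ī + A·d² with d = y − 10.5:
  web: d = 0 cm → contributes +926.1 cm⁴
  top flange (beyond web): d = 9.4 cm → contributes +2 109 cm⁴
  bottom flange (beyond web): d = -9.4 cm → contributes +2 109 cm⁴
Total I = 5144.1 cm⁴.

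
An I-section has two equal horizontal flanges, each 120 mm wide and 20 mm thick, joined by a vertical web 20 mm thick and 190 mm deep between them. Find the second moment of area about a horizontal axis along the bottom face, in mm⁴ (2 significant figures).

Treat the section as a set of non-overlapping primitives; coordinates are from the bounding-box lower-left.
Bottom flange: 120 × 20, A = 2 400 mm², y = 10 mm, Ī = 80 000 mm⁴.
Web: 20 × 190, A = 3 800 mm², y = 115 mm, Ī = 11 431 667 mm⁴.
Top flange: 120 × 20, A = 2 400 mm², y = 220 mm, Ī = 80 000 mm⁴.
Transfer each piece to the bottom edge using Ī + A·d² with d = y − 0:
  bottom flange: d = 10 mm → contributes +320 000 mm⁴
  web: d = 115 mm → contributes +61 686 667 mm⁴
  top flange: d = 220 mm → contributes +116 240 000 mm⁴
Total I = 178 246 667 mm⁴.

I_base ≈ 1.8 × 10⁸ mm⁴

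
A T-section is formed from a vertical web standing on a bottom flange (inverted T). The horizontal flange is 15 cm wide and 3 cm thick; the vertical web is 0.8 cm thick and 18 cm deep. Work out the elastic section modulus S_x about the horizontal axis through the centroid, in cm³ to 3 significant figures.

Decompose the section into non-overlapping parts with the origin at the bottom-left of its bounding rectangle.
Flange: 15 × 3, A = 45 cm², y = 1.5 cm, Ī = 33.75 cm⁴.
Web: 0.8 × 18, A = 14.4 cm², y = 12 cm, Ī = 388.8 cm⁴.
Centroid: ȳ = ΣA·y / ΣA = 4.0455 cm.
Transfer each piece to the horizontal axis through the centroid using Ī + A·d² with d = y − 4.0455:
  flange: d = -2.5455 cm → contributes +325.32 cm⁴
  web: d = 7.9545 cm → contributes +1 300 cm⁴
Total I = 1625.3 cm⁴.
Extreme fibre distance c = 16.955 cm; S = I/c = 95.861 cm³.

S_x ≈ 95.9 cm³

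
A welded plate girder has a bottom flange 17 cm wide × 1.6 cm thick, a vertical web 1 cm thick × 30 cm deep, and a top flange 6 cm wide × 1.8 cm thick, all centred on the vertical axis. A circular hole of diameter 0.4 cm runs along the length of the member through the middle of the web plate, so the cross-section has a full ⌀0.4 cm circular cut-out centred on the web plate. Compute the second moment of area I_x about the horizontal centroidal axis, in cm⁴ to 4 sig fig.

I_x ≈ 1.080 × 10⁴ cm⁴

Decompose the section into non-overlapping parts with the origin at the bottom-left of its bounding rectangle.
Bottom plate: 17 × 1.6, A = 27.2 cm², y = 0.8 cm, Ī = 5.80267 cm⁴.
Web plate: 1 × 30, A = 30 cm², y = 16.6 cm, Ī = 2 250 cm⁴.
Top plate: 6 × 1.8, A = 10.8 cm², y = 32.5 cm, Ī = 2.916 cm⁴.
Hole (subtracted): ⌀0.4, A = 0.125664 cm², y = 16.6 cm, Ī = 0.00125664 cm⁴.
Centroid: ȳ = ΣA·y / ΣA = 12.7983 cm.
Transfer each piece to the horizontal centroidal axis using Ī + A·d² with d = y − 12.7983:
  bottom plate: d = -11.9983 cm → contributes +3921.47 cm⁴
  web plate: d = 3.80173 cm → contributes +2683.59 cm⁴
  top plate: d = 19.7017 cm → contributes +4195.02 cm⁴
  hole: d = 3.80173 cm → contributes −1.81749 cm⁴
Total I = 10798.3 cm⁴.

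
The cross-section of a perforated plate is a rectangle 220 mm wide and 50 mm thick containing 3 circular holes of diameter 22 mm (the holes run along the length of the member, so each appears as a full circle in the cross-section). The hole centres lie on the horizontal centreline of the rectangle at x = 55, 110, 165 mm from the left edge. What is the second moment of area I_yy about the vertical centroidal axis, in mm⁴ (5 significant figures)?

Treat the section as a set of non-overlapping primitives; coordinates are from the bounding-box lower-left.
Plate: 220 × 50, A = 11 000 mm², x = 110 mm, Ī = 44 366 667 mm⁴.
Hole 1 (subtracted): ⌀22, A = 380.1327 mm², x = 55 mm, Ī = 11499.01 mm⁴.
Hole 2 (subtracted): ⌀22, A = 380.1327 mm², x = 110 mm, Ī = 11499.01 mm⁴.
Hole 3 (subtracted): ⌀22, A = 380.1327 mm², x = 165 mm, Ī = 11499.01 mm⁴.
By symmetry the centroid is at mid-width, x̄ = 110 mm.
Transfer each piece to the vertical centroidal axis using Ī + A·d² with d = x − 110:
  plate: d = 0 mm → contributes +44 366 667 mm⁴
  hole 1: d = -55 mm → contributes −1 161 400 mm⁴
  hole 2: d = 0 mm → contributes −11499.01 mm⁴
  hole 3: d = 55 mm → contributes −1 161 400 mm⁴
Total I = 42 032 367 mm⁴.

I_yy ≈ 4.2032 × 10⁷ mm⁴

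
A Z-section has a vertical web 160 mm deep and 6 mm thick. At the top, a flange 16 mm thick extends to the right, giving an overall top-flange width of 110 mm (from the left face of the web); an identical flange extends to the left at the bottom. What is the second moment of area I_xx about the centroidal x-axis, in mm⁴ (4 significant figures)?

I_xx ≈ 1.937 × 10⁷ mm⁴

Split into non-overlapping primitives; take the origin at the lower-left of the bounding box.
Web: 6 × 160, A = 960 mm², y = 80 mm, Ī = 2 048 000 mm⁴.
Top flange (beyond web): 104 × 16, A = 1 664 mm², y = 152 mm, Ī = 35498.7 mm⁴.
Bottom flange (beyond web): 104 × 16, A = 1 664 mm², y = 8 mm, Ī = 35498.7 mm⁴.
Centroid: ȳ = ΣA·y / ΣA = 80 mm.
Transfer each piece to the centroidal x-axis using Ī + A·d² with d = y − 80:
  web: d = 0 mm → contributes +2 048 000 mm⁴
  top flange (beyond web): d = 72 mm → contributes +8 661 675 mm⁴
  bottom flange (beyond web): d = -72 mm → contributes +8 661 675 mm⁴
Total I = 19 371 349 mm⁴.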